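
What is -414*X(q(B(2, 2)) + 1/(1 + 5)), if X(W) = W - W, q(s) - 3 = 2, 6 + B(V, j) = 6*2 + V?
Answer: 0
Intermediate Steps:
B(V, j) = 6 + V (B(V, j) = -6 + (6*2 + V) = -6 + (12 + V) = 6 + V)
q(s) = 5 (q(s) = 3 + 2 = 5)
X(W) = 0
-414*X(q(B(2, 2)) + 1/(1 + 5)) = -414*0 = 0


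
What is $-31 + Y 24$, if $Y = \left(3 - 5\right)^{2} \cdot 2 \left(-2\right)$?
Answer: $-415$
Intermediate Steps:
$Y = -16$ ($Y = \left(-2\right)^{2} \cdot 2 \left(-2\right) = 4 \cdot 2 \left(-2\right) = 8 \left(-2\right) = -16$)
$-31 + Y 24 = -31 - 384 = -415$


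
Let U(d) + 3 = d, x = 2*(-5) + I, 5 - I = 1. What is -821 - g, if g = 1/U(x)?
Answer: -7388/9 ≈ -820.89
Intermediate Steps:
I = 4 (I = 5 - 1*1 = 5 - 1 = 4)
x = -6 (x = 2*(-5) + 4 = -10 + 4 = -6)
U(d) = -3 + d
g = -1/9 (g = 1/(-3 - 6) = 1/(-9) = -1/9 ≈ -0.11111)
-821 - g = -821 - 1*(-1/9) = -821 + 1/9 = -7388/9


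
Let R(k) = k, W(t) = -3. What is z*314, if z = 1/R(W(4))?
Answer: -314/3 ≈ -104.67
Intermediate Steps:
z = -⅓ (z = 1/(-3) = -⅓ ≈ -0.33333)
z*314 = -⅓*314 = -314/3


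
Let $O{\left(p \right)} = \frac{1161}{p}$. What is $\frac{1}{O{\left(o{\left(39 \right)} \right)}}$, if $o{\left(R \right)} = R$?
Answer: $\frac{13}{387} \approx 0.033592$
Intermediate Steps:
$\frac{1}{O{\left(o{\left(39 \right)} \right)}} = \frac{1}{1161 \cdot \frac{1}{39}} = \frac{1}{\frac{387}{13}} = \frac{13}{387}$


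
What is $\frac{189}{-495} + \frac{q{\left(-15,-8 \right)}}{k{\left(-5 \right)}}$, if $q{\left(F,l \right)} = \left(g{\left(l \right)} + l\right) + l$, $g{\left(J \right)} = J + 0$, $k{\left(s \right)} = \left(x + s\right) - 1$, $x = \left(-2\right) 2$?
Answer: $\frac{111}{55} \approx 2.0182$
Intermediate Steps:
$x = -4$
$k{\left(s \right)} = -5 + s$ ($k{\left(s \right)} = \left(-4 + s\right) - 1 = -5 + s$)
$g{\left(J \right)} = J$
$q{\left(F,l \right)} = 3 l$ ($q{\left(F,l \right)} = \left(l + l\right) + l = 2 l + l = 3 l$)
$\frac{189}{-495} + \frac{q{\left(-15,-8 \right)}}{k{\left(-5 \right)}} = \frac{189}{-495} + \frac{3 \left(-8\right)}{-5 - 5} = 189 \left(- \frac{1}{495}\right) - \frac{24}{-10} = - \frac{21}{55} - - \frac{12}{5} = - \frac{21}{55} + \frac{12}{5} = \frac{111}{55}$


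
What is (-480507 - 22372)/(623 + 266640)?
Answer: -502879/267263 ≈ -1.8816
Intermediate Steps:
(-480507 - 22372)/(623 + 266640) = -502879/267263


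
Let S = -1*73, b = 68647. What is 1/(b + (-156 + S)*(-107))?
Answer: 1/93150 ≈ 1.0735e-5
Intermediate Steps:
S = -73
1/(b + (-156 + S)*(-107)) = 1/(68647 + (-156 - 73)*(-107)) = 1/(68647 - 229*(-107)) = 1/(68647 + 24503) = 1/93150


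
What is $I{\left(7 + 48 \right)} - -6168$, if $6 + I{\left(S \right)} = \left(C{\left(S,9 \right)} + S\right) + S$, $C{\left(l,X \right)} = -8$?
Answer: $6264$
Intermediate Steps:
$I{\left(S \right)} = -14 + 2 S$ ($I{\left(S \right)} = -6 + \left(\left(-8 + S\right) + S\right) = -6 + \left(-8 + 2 S\right) = -14 + 2 S$)
$I{\left(7 + 48 \right)} - -6168 = \left(-14 + 2 \left(7 + 48\right)\right) - -6168 = \left(-14 + 2 \cdot 55\right) + 6168 = \left(-14 + 110\right) + 6168 = 96 + 6168 = 6264$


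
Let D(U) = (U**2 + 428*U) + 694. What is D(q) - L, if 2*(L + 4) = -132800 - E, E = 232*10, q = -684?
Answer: 243362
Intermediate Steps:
E = 2320
D(U) = 694 + U**2 + 428*U
L = -67564 (L = -4 + (-132800 - 1*2320)/2 = -4 + (-132800 - 2320)/2 = -4 + (1/2)*(-135120) = -4 - 67560 = -67564)
D(q) - L = (694 + (-684)**2 + 428*(-684)) - 1*(-67564) = (694 + 467856 - 292752) + 67564 = 175798 + 67564 = 243362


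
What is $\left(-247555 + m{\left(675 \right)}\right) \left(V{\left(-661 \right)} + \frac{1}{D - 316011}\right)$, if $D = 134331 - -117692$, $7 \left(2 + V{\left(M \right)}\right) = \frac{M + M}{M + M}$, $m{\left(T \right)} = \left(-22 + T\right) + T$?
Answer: $\frac{204824176177}{447916} \approx 4.5728 \cdot 10^{5}$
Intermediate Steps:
$m{\left(T \right)} = -22 + 2 T$
$V{\left(M \right)} = - \frac{13}{7}$ ($V{\left(M \right)} = -2 + \frac{\left(M + M\right) \frac{1}{M + M}}{7} = -2 + \frac{2 M \frac{1}{2 M}}{7} = -2 + \frac{1}{7} \cdot 1 = -2 + \frac{1}{7} = - \frac{13}{7}$)
$D = 252023$ ($D = 134331 + 117692 = 252023$)
$\left(-247555 + m{\left(675 \right)}\right) \left(V{\left(-661 \right)} + \frac{1}{D - 316011}\right) = \left(-247555 + \left(-22 + 2 \cdot 675\right)\right) \left(- \frac{13}{7} + \frac{1}{252023 - 316011}\right) = \left(-247555 + \left(-22 + 1350\right)\right) \left(- \frac{13}{7} + \frac{1}{-63988}\right) = \left(-247555 + 1328\right) \left(- \frac{13}{7} - \frac{1}{63988}\right) = \left(-246227\right) \left(- \frac{831851}{447916}\right) = \frac{204824176177}{447916}$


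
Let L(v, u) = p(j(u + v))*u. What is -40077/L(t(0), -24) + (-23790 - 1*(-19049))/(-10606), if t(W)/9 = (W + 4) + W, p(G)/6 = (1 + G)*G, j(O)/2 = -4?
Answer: 25738227/4751488 ≈ 5.4169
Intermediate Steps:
j(O) = -8 (j(O) = 2*(-4) = -8)
p(G) = 6*G*(1 + G) (p(G) = 6*((1 + G)*G) = 6*(G*(1 + G)) = 6*G*(1 + G))
t(W) = 36 + 18*W (t(W) = 9*((W + 4) + W) = 9*((4 + W) + W) = 9*(4 + 2*W) = 36 + 18*W)
L(v, u) = 336*u (L(v, u) = (6*(-8)*(1 - 8))*u = (6*(-8)*(-7))*u = 336*u)
-40077/L(t(0), -24) + (-23790 - 1*(-19049))/(-10606) = -40077/(336*(-24)) + (-23790 - 1*(-19049))/(-10606) = -40077/(-8064) + (-23790 + 19049)*(-1/10606) = -40077*(-1/8064) - 4741*(-1/10606) = 4453/896 + 4741/10606 = 25738227/4751488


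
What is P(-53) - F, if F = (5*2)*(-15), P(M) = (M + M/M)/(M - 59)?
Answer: 4213/28 ≈ 150.46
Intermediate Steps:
P(M) = (1 + M)/(-59 + M) (P(M) = (M + 1)/(-59 + M) = (1 + M)/(-59 + M))
F = -150 (F = 10*(-15) = -150)
P(-53) - F = (1 - 53)/(-59 - 53) - 1*(-150) = -52/(-112) + 150 = -1/112*(-52) + 150 = 13/28 + 150 = 4213/28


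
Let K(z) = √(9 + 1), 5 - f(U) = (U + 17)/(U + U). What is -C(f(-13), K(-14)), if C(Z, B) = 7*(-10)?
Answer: 70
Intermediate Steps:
f(U) = 5 - (17 + U)/(2*U) (f(U) = 5 - (U + 17)/(U + U) = 5 - (17 + U)/(2*U))
K(z) = √10
C(Z, B) = -70
-C(f(-13), K(-14)) = -1*(-70) = 70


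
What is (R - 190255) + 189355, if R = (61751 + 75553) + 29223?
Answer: 165627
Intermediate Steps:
R = 166527 (R = 137304 + 29223 = 166527)
(R - 190255) + 189355 = (166527 - 190255) + 189355 = -23728 + 189355 = 165627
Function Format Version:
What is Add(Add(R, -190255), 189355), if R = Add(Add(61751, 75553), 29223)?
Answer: 165627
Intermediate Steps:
R = 166527 (R = Add(137304, 29223) = 166527)
Add(Add(R, -190255), 189355) = Add(Add(166527, -190255), 189355) = Add(-23728, 189355) = 165627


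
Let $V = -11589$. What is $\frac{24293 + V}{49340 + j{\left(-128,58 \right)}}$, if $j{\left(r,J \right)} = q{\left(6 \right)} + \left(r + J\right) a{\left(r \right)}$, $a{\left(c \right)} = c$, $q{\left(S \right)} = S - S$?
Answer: $\frac{3176}{14575} \approx 0.21791$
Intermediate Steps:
$q{\left(S \right)} = 0$
$j{\left(r,J \right)} = r \left(J + r\right)$ ($j{\left(r,J \right)} = 0 + \left(r + J\right) r = 0 + \left(J + r\right) r = 0 + r \left(J + r\right) = r \left(J + r\right)$)
$\frac{24293 + V}{49340 + j{\left(-128,58 \right)}} = \frac{24293 - 11589}{49340 - 128 \left(58 - 128\right)} = \frac{12704}{49340 - -8960} = \frac{12704}{49340 + 8960} = \frac{12704}{58300} = 12704 \cdot \frac{1}{58300} = \frac{3176}{14575}$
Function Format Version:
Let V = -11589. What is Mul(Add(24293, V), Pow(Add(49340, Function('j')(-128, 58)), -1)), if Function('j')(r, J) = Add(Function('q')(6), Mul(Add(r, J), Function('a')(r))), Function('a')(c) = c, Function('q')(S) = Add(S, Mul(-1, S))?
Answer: Rational(3176, 14575) ≈ 0.21791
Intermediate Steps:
Function('q')(S) = 0
Function('j')(r, J) = Mul(r, Add(J, r)) (Function('j')(r, J) = Add(0, Mul(Add(r, J), r)) = Add(0, Mul(Add(J, r), r)) = Add(0, Mul(r, Add(J, r))) = Mul(r, Add(J, r)))
Mul(Add(24293, V), Pow(Add(49340, Function('j')(-128, 58)), -1)) = Mul(Add(24293, -11589), Pow(Add(49340, Mul(-128, Add(58, -128))), -1)) = Mul(12704, Pow(Add(49340, Mul(-128, -70)), -1)) = Mul(12704, Pow(Add(49340, 8960), -1)) = Mul(12704, Pow(58300, -1)) = Mul(12704, Rational(1, 58300)) = Rational(3176, 14575)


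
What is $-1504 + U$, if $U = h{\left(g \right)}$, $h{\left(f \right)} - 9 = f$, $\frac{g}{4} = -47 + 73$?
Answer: $-1391$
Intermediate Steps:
$g = 104$ ($g = 4 \left(-47 + 73\right) = 4 \cdot 26 = 104$)
$h{\left(f \right)} = 9 + f$
$U = 113$ ($U = 9 + 104 = 113$)
$-1504 + U = -1504 + 113 = -1391$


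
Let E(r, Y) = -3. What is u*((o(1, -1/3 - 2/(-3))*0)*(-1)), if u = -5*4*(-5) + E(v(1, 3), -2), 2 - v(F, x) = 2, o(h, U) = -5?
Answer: 0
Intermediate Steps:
v(F, x) = 0 (v(F, x) = 2 - 1*2 = 2 - 2 = 0)
u = 97 (u = -5*4*(-5) - 3 = -20*(-5) - 3 = 100 - 3 = 97)
u*((o(1, -1/3 - 2/(-3))*0)*(-1)) = 97*(-5*0*(-1)) = 97*(0*(-1)) = 97*0 = 0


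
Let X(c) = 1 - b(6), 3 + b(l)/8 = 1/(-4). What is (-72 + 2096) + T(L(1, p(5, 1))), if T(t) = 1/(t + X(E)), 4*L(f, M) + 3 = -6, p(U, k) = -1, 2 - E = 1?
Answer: 200380/99 ≈ 2024.0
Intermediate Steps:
E = 1 (E = 2 - 1*1 = 2 - 1 = 1)
L(f, M) = -9/4 (L(f, M) = -3/4 + (1/4)*(-6) = -3/4 - 3/2 = -9/4)
b(l) = -26 (b(l) = -24 + 8/(-4) = -24 + 8*(-1/4) = -24 - 2 = -26)
X(c) = 27 (X(c) = 1 - 1*(-26) = 1 + 26 = 27)
T(t) = 1/(27 + t) (T(t) = 1/(t + 27) = 1/(27 + t))
(-72 + 2096) + T(L(1, p(5, 1))) = (-72 + 2096) + 1/(27 - 9/4) = 2024 + 1/(99/4) = 2024 + 4/99 = 200380/99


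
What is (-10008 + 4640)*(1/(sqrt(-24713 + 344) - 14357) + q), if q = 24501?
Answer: -13556421478253324/103073909 + 2684*I*sqrt(24369)/103073909 ≈ -1.3152e+8 + 0.0040649*I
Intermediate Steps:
(-10008 + 4640)*(1/(sqrt(-24713 + 344) - 14357) + q) = (-10008 + 4640)*(1/(sqrt(-24713 + 344) - 14357) + 24501) = -5368*(1/(sqrt(-24369) - 14357) + 24501) = -5368*(1/(I*sqrt(24369) - 14357) + 24501) = -5368*(1/(-14357 + I*sqrt(24369)) + 24501) = -5368*(24501 + 1/(-14357 + I*sqrt(24369))) = -131521368 - 5368/(-14357 + I*sqrt(24369))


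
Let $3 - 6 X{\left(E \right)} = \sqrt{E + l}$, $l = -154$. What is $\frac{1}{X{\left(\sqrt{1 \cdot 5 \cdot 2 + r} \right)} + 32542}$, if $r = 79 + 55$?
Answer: $\frac{1171530}{38124515167} + \frac{6 i \sqrt{142}}{38124515167} \approx 3.0729 \cdot 10^{-5} + 1.8754 \cdot 10^{-9} i$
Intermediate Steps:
$r = 134$
$X{\left(E \right)} = \frac{1}{2} - \frac{\sqrt{-154 + E}}{6}$ ($X{\left(E \right)} = \frac{1}{2} - \frac{\sqrt{E - 154}}{6} = \frac{1}{2} - \frac{\sqrt{-154 + E}}{6}$)
$\frac{1}{X{\left(\sqrt{1 \cdot 5 \cdot 2 + r} \right)} + 32542} = \frac{1}{\left(\frac{1}{2} - \frac{\sqrt{-154 + \sqrt{1 \cdot 5 \cdot 2 + 134}}}{6}\right) + 32542} = \frac{1}{\left(\frac{1}{2} - \frac{\sqrt{-154 + \sqrt{5 \cdot 2 + 134}}}{6}\right) + 32542} = \frac{1}{\left(\frac{1}{2} - \frac{\sqrt{-154 + \sqrt{10 + 134}}}{6}\right) + 32542} = \frac{1}{\left(\frac{1}{2} - \frac{\sqrt{-154 + \sqrt{144}}}{6}\right) + 32542} = \frac{1}{\left(\frac{1}{2} - \frac{\sqrt{-154 + 12}}{6}\right) + 32542} = \frac{1}{\left(\frac{1}{2} - \frac{\sqrt{-142}}{6}\right) + 32542} = \frac{1}{\left(\frac{1}{2} - \frac{i \sqrt{142}}{6}\right) + 32542} = \frac{1}{\frac{65085}{2} - \frac{i \sqrt{142}}{6}}$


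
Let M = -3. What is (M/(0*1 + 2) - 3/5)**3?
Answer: -9261/1000 ≈ -9.2610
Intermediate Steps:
(M/(0*1 + 2) - 3/5)**3 = (-3/(0*1 + 2) - 3/5)**3 = (-3/(0 + 2) - 3*1/5)**3 = (-3/2 - 3/5)**3 = (-21/10)**3 = -9261/1000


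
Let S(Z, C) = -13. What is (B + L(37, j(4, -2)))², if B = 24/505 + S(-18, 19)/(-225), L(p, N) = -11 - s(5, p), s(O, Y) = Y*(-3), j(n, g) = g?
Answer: 5175138161449/516425625 ≈ 10021.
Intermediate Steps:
s(O, Y) = -3*Y
L(p, N) = -11 + 3*p (L(p, N) = -11 - (-3)*p = -11 + 3*p)
B = 2393/22725 (B = 24/505 - 13/(-225) = 24*(1/505) - 13*(-1/225) = 24/505 + 13/225 = 2393/22725 ≈ 0.10530)
(B + L(37, j(4, -2)))² = (2393/22725 + (-11 + 3*37))² = (2393/22725 + (-11 + 111))² = (2393/22725 + 100)² = (2274893/22725)² = 5175138161449/516425625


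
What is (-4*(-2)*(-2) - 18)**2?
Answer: 1156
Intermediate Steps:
(-4*(-2)*(-2) - 18)**2 = (8*(-2) - 18)**2 = (-16 - 18)**2 = (-34)**2 = 1156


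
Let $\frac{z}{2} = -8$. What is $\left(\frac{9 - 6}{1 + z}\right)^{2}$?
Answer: $\frac{1}{25} \approx 0.04$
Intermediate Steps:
$z = -16$ ($z = 2 \left(-8\right) = -16$)
$\left(\frac{9 - 6}{1 + z}\right)^{2} = \left(\frac{9 - 6}{1 - 16}\right)^{2} = \left(\frac{3}{-15}\right)^{2} = \left(3 \left(- \frac{1}{15}\right)\right)^{2} = \left(- \frac{1}{5}\right)^{2} = \frac{1}{25}$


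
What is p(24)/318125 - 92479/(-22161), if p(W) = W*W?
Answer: 29432646611/7049968125 ≈ 4.1749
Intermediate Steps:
p(W) = W²
p(24)/318125 - 92479/(-22161) = 24²/318125 - 92479/(-22161) = 576*(1/318125) - 92479*(-1/22161) = 576/318125 + 92479/22161 = 29432646611/7049968125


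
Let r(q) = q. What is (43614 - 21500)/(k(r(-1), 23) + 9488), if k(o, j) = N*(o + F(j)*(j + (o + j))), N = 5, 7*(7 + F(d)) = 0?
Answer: 11057/3954 ≈ 2.7964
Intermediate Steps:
F(d) = -7 (F(d) = -7 + (⅐)*0 = -7 + 0 = -7)
k(o, j) = -70*j - 30*o (k(o, j) = 5*(o - 7*(j + (o + j))) = 5*(o - 7*(j + (j + o))) = 5*(o - 7*(o + 2*j)) = 5*(o + (-14*j - 7*o)) = 5*(-14*j - 6*o) = -70*j - 30*o)
(43614 - 21500)/(k(r(-1), 23) + 9488) = (43614 - 21500)/((-70*23 - 30*(-1)) + 9488) = 22114/((-1610 + 30) + 9488) = 22114/(-1580 + 9488) = 22114/7908 = 22114*(1/7908) = 11057/3954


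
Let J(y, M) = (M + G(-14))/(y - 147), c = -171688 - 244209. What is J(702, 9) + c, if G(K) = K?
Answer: -46164568/111 ≈ -4.1590e+5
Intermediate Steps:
c = -415897
J(y, M) = (-14 + M)/(-147 + y) (J(y, M) = (M - 14)/(y - 147) = (-14 + M)/(-147 + y))
J(702, 9) + c = (-14 + 9)/(-147 + 702) - 415897 = -5/555 - 415897 = (1/555)*(-5) - 415897 = -1/111 - 415897 = -46164568/111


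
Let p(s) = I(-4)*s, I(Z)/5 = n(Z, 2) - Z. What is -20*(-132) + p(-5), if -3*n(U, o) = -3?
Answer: 2515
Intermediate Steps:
n(U, o) = 1 (n(U, o) = -⅓*(-3) = 1)
I(Z) = 5 - 5*Z (I(Z) = 5*(1 - Z) = 5 - 5*Z)
p(s) = 25*s (p(s) = (5 - 5*(-4))*s = (5 + 20)*s = 25*s)
-20*(-132) + p(-5) = -20*(-132) + 25*(-5) = 2640 - 125 = 2515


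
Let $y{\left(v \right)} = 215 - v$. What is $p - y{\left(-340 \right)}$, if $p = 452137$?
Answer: $451582$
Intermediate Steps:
$p - y{\left(-340 \right)} = 452137 - \left(215 - -340\right) = 452137 - \left(215 + 340\right) = 452137 - 555 = 451582$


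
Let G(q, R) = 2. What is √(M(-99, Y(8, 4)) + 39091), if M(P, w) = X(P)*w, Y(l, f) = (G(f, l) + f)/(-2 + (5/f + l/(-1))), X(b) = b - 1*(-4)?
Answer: √1918651/7 ≈ 197.88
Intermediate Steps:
X(b) = 4 + b (X(b) = b + 4 = 4 + b)
Y(l, f) = (2 + f)/(-2 - l + 5/f) (Y(l, f) = (2 + f)/(-2 + (5/f + l/(-1))) = (2 + f)/(-2 + (5/f + l*(-1))) = (2 + f)/(-2 + (5/f - l)) = (2 + f)/(-2 + (-l + 5/f)) = (2 + f)/(-2 - l + 5/f))
M(P, w) = w*(4 + P) (M(P, w) = (4 + P)*w = w*(4 + P))
√(M(-99, Y(8, 4)) + 39091) = √((-1*4*(2 + 4)/(-5 + 2*4 + 4*8))*(4 - 99) + 39091) = √(-1*4*6/(-5 + 8 + 32)*(-95) + 39091) = √(-1*4*6/35*(-95) + 39091) = √(-1*4*1/35*6*(-95) + 39091) = √(-24/35*(-95) + 39091) = √(456/7 + 39091) = √(274093/7) = √1918651/7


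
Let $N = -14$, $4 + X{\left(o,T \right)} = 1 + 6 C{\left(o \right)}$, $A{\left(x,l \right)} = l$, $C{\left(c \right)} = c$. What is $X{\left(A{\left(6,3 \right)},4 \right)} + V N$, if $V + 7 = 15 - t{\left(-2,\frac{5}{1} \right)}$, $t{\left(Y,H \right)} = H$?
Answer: $-27$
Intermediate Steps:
$V = 3$ ($V = -7 + \left(15 - \frac{5}{1}\right) = -7 + \left(15 - 5 \cdot 1\right) = -7 + \left(15 - 5\right) = -7 + 10 = 3$)
$X{\left(o,T \right)} = -3 + 6 o$ ($X{\left(o,T \right)} = -4 + \left(1 + 6 o\right) = -3 + 6 o$)
$X{\left(A{\left(6,3 \right)},4 \right)} + V N = \left(-3 + 6 \cdot 3\right) + 3 \left(-14\right) = \left(-3 + 18\right) - 42 = 15 - 42 = -27$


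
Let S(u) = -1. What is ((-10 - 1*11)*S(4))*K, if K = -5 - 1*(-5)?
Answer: 0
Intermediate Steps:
K = 0 (K = -5 + 5 = 0)
((-10 - 1*11)*S(4))*K = ((-10 - 1*11)*(-1))*0 = ((-10 - 11)*(-1))*0 = -21*(-1)*0 = 21*0 = 0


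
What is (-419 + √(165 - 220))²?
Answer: (419 - I*√55)² ≈ 1.7551e+5 - 6214.8*I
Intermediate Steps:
(-419 + √(165 - 220))² = (-419 + √(-55))² = (-419 + I*√55)²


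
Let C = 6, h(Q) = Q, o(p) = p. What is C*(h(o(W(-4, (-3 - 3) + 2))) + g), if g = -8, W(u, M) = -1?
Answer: -54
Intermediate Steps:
C*(h(o(W(-4, (-3 - 3) + 2))) + g) = 6*(-1 - 8) = 6*(-9) = -54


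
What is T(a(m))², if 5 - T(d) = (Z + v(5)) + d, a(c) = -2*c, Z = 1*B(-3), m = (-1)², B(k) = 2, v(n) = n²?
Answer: 400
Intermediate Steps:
m = 1
Z = 2 (Z = 1*2 = 2)
T(d) = -22 - d (T(d) = 5 - ((2 + 5²) + d) = 5 - ((2 + 25) + d) = 5 - (27 + d) = 5 + (-27 - d) = -22 - d)
T(a(m))² = (-22 - (-2))² = (-22 - 1*(-2))² = (-22 + 2)² = (-20)² = 400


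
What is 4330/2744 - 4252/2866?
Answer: 185573/1966076 ≈ 0.094388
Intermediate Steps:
4330/2744 - 4252/2866 = 4330*(1/2744) - 4252*1/2866 = 2165/1372 - 2126/1433 = 185573/1966076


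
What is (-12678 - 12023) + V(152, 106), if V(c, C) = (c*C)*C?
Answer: 1683171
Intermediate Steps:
V(c, C) = c*C² (V(c, C) = (C*c)*C = c*C²)
(-12678 - 12023) + V(152, 106) = (-12678 - 12023) + 152*106² = -24701 + 152*11236 = -24701 + 1707872 = 1683171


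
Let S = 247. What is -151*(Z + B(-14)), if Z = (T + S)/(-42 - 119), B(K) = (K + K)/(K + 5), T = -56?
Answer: -421139/1449 ≈ -290.64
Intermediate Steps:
B(K) = 2*K/(5 + K) (B(K) = (2*K)/(5 + K) = 2*K/(5 + K))
Z = -191/161 (Z = (-56 + 247)/(-42 - 119) = 191/(-161) = 191*(-1/161) = -191/161 ≈ -1.1863)
-151*(Z + B(-14)) = -151*(-191/161 + 2*(-14)/(5 - 14)) = -151*(-191/161 + 2*(-14)/(-9)) = -151*(-191/161 + 2*(-14)*(-⅑)) = -151*(-191/161 + 28/9) = -151*2789/1449 = -421139/1449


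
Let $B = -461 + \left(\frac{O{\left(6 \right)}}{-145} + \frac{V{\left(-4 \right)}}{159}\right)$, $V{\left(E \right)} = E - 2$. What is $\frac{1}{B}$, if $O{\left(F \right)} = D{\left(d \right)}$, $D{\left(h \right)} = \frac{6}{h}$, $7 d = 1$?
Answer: $- \frac{7685}{3545301} \approx -0.0021677$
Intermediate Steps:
$V{\left(E \right)} = -2 + E$ ($V{\left(E \right)} = E - 2 = -2 + E$)
$d = \frac{1}{7}$ ($d = \frac{1}{7} \cdot 1 = \frac{1}{7} \approx 0.14286$)
$O{\left(F \right)} = 42$ ($O{\left(F \right)} = 6 \frac{1}{\frac{1}{7}} = 6 \cdot 7 = 42$)
$B = - \frac{3545301}{7685}$ ($B = -461 + \left(\frac{42}{-145} + \frac{-2 - 4}{159}\right) = -461 + \left(42 \left(- \frac{1}{145}\right) - \frac{2}{53}\right) = -461 - \frac{2516}{7685} = - \frac{3545301}{7685} \approx -461.33$)
$\frac{1}{B} = \frac{1}{- \frac{3545301}{7685}} = - \frac{7685}{3545301}$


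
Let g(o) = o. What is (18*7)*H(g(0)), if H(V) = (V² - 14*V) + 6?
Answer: 756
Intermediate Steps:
H(V) = 6 + V² - 14*V
(18*7)*H(g(0)) = (18*7)*(6 + 0² - 14*0) = 126*(6 + 0 + 0) = 126*6 = 756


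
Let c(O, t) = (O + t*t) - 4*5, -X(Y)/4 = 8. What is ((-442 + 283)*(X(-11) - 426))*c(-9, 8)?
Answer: 2548770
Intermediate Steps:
X(Y) = -32 (X(Y) = -4*8 = -32)
c(O, t) = -20 + O + t**2 (c(O, t) = (O + t**2) - 20 = -20 + O + t**2)
((-442 + 283)*(X(-11) - 426))*c(-9, 8) = ((-442 + 283)*(-32 - 426))*(-20 - 9 + 8**2) = (-159*(-458))*(-20 - 9 + 64) = 72822*35 = 2548770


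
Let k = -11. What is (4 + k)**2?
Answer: 49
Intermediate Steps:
(4 + k)**2 = (4 - 11)**2 = (-7)**2 = 49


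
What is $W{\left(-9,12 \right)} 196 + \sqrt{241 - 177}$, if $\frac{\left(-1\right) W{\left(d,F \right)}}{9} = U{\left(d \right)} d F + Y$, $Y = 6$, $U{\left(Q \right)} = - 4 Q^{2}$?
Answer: $-61736464$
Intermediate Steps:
$W{\left(d,F \right)} = -54 + 36 F d^{3}$ ($W{\left(d,F \right)} = - 9 \left(- 4 d^{2} d F + 6\right) = - 9 \left(- 4 d^{3} F + 6\right) = - 9 \left(- 4 F d^{3} + 6\right) = - 9 \left(6 - 4 F d^{3}\right) = -54 + 36 F d^{3}$)
$W{\left(-9,12 \right)} 196 + \sqrt{241 - 177} = \left(-54 + 36 \cdot 12 \left(-9\right)^{3}\right) 196 + \sqrt{241 - 177} = \left(-54 + 36 \cdot 12 \left(-729\right)\right) 196 + \sqrt{64} = \left(-54 - 314928\right) 196 + 8 = \left(-314982\right) 196 + 8 = -61736472 + 8 = -61736464$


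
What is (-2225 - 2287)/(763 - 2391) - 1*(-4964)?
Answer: 2021476/407 ≈ 4966.8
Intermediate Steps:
(-2225 - 2287)/(763 - 2391) - 1*(-4964) = -4512/(-1628) + 4964 = -4512*(-1/1628) + 4964 = 1128/407 + 4964 = 2021476/407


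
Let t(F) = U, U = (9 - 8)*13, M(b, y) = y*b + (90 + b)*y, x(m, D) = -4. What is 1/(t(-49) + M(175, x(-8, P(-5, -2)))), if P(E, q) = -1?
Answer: -1/1747 ≈ -0.00057241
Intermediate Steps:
M(b, y) = b*y + y*(90 + b)
U = 13 (U = 1*13 = 13)
t(F) = 13
1/(t(-49) + M(175, x(-8, P(-5, -2)))) = 1/(13 + 2*(-4)*(45 + 175)) = 1/(13 + 2*(-4)*220) = 1/(13 - 1760) = 1/(-1747) = -1/1747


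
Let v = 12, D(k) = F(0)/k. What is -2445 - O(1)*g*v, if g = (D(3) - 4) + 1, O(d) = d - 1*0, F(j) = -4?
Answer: -2393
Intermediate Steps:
O(d) = d (O(d) = d + 0 = d)
D(k) = -4/k
g = -13/3 (g = (-4/3 - 4) + 1 = -16/3 + 1 = -13/3 ≈ -4.3333)
-2445 - O(1)*g*v = -2445 - 1*(-13/3)*12 = -2445 - (-13)*12/3 = -2445 - 1*(-52) = -2445 + 52 = -2393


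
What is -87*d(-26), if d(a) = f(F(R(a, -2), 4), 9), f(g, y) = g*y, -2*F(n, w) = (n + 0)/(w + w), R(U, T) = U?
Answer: -10179/8 ≈ -1272.4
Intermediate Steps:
F(n, w) = -n/(4*w) (F(n, w) = -(n + 0)/(2*(w + w)) = -n/(2*(2*w)) = -n*1/(2*w)/2 = -n/(4*w))
d(a) = -9*a/16 (d(a) = -1/4*a/4*9 = -1/4*a*1/4*9 = -a/16*9 = -9*a/16)
-87*d(-26) = -(-783)*(-26)/16 = -87*117/8 = -10179/8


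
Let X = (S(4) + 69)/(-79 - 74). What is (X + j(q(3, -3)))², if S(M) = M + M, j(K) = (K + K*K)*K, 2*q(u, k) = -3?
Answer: 3972049/1498176 ≈ 2.6513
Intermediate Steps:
q(u, k) = -3/2 (q(u, k) = (½)*(-3) = -3/2)
j(K) = K*(K + K²) (j(K) = (K + K²)*K = K*(K + K²))
S(M) = 2*M
X = -77/153 (X = (2*4 + 69)/(-79 - 74) = (8 + 69)/(-153) = 77*(-1/153) = -77/153 ≈ -0.50327)
(X + j(q(3, -3)))² = (-77/153 + (-3/2)²*(1 - 3/2))² = (-77/153 + (9/4)*(-½))² = (-77/153 - 9/8)² = (-1993/1224)² = 3972049/1498176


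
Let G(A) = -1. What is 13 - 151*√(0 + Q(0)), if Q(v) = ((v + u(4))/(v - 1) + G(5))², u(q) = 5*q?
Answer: -3158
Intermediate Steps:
Q(v) = (-1 + (20 + v)/(-1 + v))² (Q(v) = ((v + 5*4)/(v - 1) - 1)² = ((v + 20)/(-1 + v) - 1)² = ((20 + v)/(-1 + v) - 1)² = (-1 + (20 + v)/(-1 + v))²)
13 - 151*√(0 + Q(0)) = 13 - 151*√(0 + 441/(-1 + 0)²) = 13 - 151*√(0 + 441/(-1)²) = 13 - 151*√(0 + 441*1) = 13 - 151*√(0 + 441) = 13 - 151*√441 = 13 - 151*21 = 13 - 3171 = -3158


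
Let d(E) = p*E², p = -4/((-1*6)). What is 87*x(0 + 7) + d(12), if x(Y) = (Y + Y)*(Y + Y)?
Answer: 17148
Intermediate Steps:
p = ⅔ (p = -4/(-6) = -4*(-⅙) = ⅔ ≈ 0.66667)
x(Y) = 4*Y² (x(Y) = (2*Y)*(2*Y) = 4*Y²)
d(E) = 2*E²/3
87*x(0 + 7) + d(12) = 87*(4*(0 + 7)²) + (⅔)*12² = 87*(4*7²) + (⅔)*144 = 87*(4*49) + 96 = 87*196 + 96 = 17052 + 96 = 17148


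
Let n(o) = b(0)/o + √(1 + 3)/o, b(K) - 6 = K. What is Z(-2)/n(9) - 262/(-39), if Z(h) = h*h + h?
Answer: 1399/156 ≈ 8.9679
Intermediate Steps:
b(K) = 6 + K
Z(h) = h + h² (Z(h) = h² + h = h + h²)
n(o) = 8/o (n(o) = (6 + 0)/o + √(1 + 3)/o = 6/o + √4/o = 6/o + 2/o = 8/o)
Z(-2)/n(9) - 262/(-39) = (-2*(1 - 2))/((8/9)) - 262/(-39) = (-2*(-1))/((8*(⅑))) - 262*(-1/39) = 2/(8/9) + 262/39 = 2*(9/8) + 262/39 = 9/4 + 262/39 = 1399/156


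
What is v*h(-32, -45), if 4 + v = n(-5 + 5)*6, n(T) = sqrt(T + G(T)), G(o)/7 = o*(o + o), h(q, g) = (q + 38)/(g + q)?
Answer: 24/77 ≈ 0.31169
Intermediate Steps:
h(q, g) = (38 + q)/(g + q)
G(o) = 14*o**2 (G(o) = 7*(o*(o + o)) = 7*(o*(2*o)) = 7*(2*o**2) = 14*o**2)
n(T) = sqrt(T + 14*T**2)
v = -4 (v = -4 + sqrt((-5 + 5)*(1 + 14*(-5 + 5)))*6 = -4 + sqrt(0*(1 + 14*0))*6 = -4 + sqrt(0*(1 + 0))*6 = -4 + sqrt(0*1)*6 = -4 + sqrt(0)*6 = -4 + 0*6 = -4 + 0 = -4)
v*h(-32, -45) = -4*(38 - 32)/(-45 - 32) = -4*6/(-77) = -(-4)*6/77 = -4*(-6/77) = 24/77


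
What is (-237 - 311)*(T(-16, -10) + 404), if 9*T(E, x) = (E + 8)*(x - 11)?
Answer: -694864/3 ≈ -2.3162e+5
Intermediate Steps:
T(E, x) = (-11 + x)*(8 + E)/9 (T(E, x) = ((E + 8)*(x - 11))/9 = ((8 + E)*(-11 + x))/9 = ((-11 + x)*(8 + E))/9 = (-11 + x)*(8 + E)/9)
(-237 - 311)*(T(-16, -10) + 404) = (-237 - 311)*((-88/9 - 11/9*(-16) + (8/9)*(-10) + (1/9)*(-16)*(-10)) + 404) = -548*((-88/9 + 176/9 - 80/9 + 160/9) + 404) = -548*(56/3 + 404) = -548*1268/3 = -694864/3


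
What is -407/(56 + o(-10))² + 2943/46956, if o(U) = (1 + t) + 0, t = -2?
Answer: -309349/4304300 ≈ -0.071870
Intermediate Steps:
o(U) = -1 (o(U) = (1 - 2) + 0 = -1 + 0 = -1)
-407/(56 + o(-10))² + 2943/46956 = -407/(56 - 1)² + 2943/46956 = -407/(55²) + 2943*(1/46956) = -407/3025 + 981/15652 = -407*1/3025 + 981/15652 = -37/275 + 981/15652 = -309349/4304300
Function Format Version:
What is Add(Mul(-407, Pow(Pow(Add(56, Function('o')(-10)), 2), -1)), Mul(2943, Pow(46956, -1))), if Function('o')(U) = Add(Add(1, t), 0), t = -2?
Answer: Rational(-309349, 4304300) ≈ -0.071870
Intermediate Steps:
Function('o')(U) = -1 (Function('o')(U) = Add(Add(1, -2), 0) = Add(-1, 0) = -1)
Add(Mul(-407, Pow(Pow(Add(56, Function('o')(-10)), 2), -1)), Mul(2943, Pow(46956, -1))) = Add(Mul(-407, Pow(Pow(Add(56, -1), 2), -1)), Mul(2943, Pow(46956, -1))) = Add(Mul(-407, Pow(Pow(55, 2), -1)), Mul(2943, Rational(1, 46956))) = Add(Mul(-407, Pow(3025, -1)), Rational(981, 15652)) = Add(Mul(-407, Rational(1, 3025)), Rational(981, 15652)) = Add(Rational(-37, 275), Rational(981, 15652)) = Rational(-309349, 4304300)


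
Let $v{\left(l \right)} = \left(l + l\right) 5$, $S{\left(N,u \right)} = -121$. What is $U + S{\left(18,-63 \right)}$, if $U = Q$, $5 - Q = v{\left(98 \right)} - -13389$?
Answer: $-14485$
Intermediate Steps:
$v{\left(l \right)} = 10 l$ ($v{\left(l \right)} = 2 l 5 = 10 l$)
$Q = -14364$ ($Q = 5 - \left(10 \cdot 98 - -13389\right) = 5 - \left(980 + 13389\right) = 5 - 14369 = -14364$)
$U = -14364$
$U + S{\left(18,-63 \right)} = -14364 - 121 = -14485$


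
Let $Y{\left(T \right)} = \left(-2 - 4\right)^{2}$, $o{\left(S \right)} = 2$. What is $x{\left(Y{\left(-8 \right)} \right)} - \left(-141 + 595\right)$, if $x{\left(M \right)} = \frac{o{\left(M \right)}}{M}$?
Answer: $- \frac{8171}{18} \approx -453.94$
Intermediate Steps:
$Y{\left(T \right)} = 36$ ($Y{\left(T \right)} = \left(-6\right)^{2} = 36$)
$x{\left(M \right)} = \frac{2}{M}$
$x{\left(Y{\left(-8 \right)} \right)} - \left(-141 + 595\right) = \frac{2}{36} - \left(-141 + 595\right) = 2 \cdot \frac{1}{36} - 454 = \frac{1}{18} - 454 = - \frac{8171}{18}$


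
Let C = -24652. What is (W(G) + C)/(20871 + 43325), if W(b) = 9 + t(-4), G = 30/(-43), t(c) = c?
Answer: -24647/64196 ≈ -0.38393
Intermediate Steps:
G = -30/43 (G = 30*(-1/43) = -30/43 ≈ -0.69767)
W(b) = 5 (W(b) = 9 - 4 = 5)
(W(G) + C)/(20871 + 43325) = (5 - 24652)/(20871 + 43325) = -24647/64196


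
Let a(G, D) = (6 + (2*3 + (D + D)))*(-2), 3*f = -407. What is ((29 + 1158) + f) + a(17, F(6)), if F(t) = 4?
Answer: 3034/3 ≈ 1011.3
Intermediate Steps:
f = -407/3 (f = (⅓)*(-407) = -407/3 ≈ -135.67)
a(G, D) = -24 - 4*D (a(G, D) = (6 + (6 + 2*D))*(-2) = (12 + 2*D)*(-2) = -24 - 4*D)
((29 + 1158) + f) + a(17, F(6)) = ((29 + 1158) - 407/3) + (-24 - 4*4) = (1187 - 407/3) + (-24 - 16) = 3154/3 - 40 = 3034/3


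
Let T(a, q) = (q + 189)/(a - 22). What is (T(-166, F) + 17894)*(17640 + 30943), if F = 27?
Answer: 40856554012/47 ≈ 8.6929e+8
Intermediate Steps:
T(a, q) = (189 + q)/(-22 + a)
(T(-166, F) + 17894)*(17640 + 30943) = ((189 + 27)/(-22 - 166) + 17894)*(17640 + 30943) = (216/(-188) + 17894)*48583 = (-1/188*216 + 17894)*48583 = (-54/47 + 17894)*48583 = (840964/47)*48583 = 40856554012/47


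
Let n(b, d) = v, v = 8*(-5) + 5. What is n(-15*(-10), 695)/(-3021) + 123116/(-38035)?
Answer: -370602211/114903735 ≈ -3.2253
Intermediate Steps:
v = -35 (v = -40 + 5 = -35)
n(b, d) = -35
n(-15*(-10), 695)/(-3021) + 123116/(-38035) = -35/(-3021) + 123116/(-38035) = -35*(-1/3021) + 123116*(-1/38035) = 35/3021 - 123116/38035 = -370602211/114903735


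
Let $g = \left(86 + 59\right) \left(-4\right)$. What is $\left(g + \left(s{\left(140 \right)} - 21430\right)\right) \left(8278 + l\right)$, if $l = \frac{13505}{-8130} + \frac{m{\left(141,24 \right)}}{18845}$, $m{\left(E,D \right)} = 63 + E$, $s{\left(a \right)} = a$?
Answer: $- \frac{184877067424851}{1021399} \approx -1.81 \cdot 10^{8}$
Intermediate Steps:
$g = -580$ ($g = 145 \left(-4\right) = -580$)
$l = - \frac{50568641}{30641970}$ ($l = \frac{13505}{-8130} + \frac{63 + 141}{18845} = 13505 \left(- \frac{1}{8130}\right) + 204 \cdot \frac{1}{18845} = - \frac{2701}{1626} + \frac{204}{18845} = - \frac{50568641}{30641970} \approx -1.6503$)
$\left(g + \left(s{\left(140 \right)} - 21430\right)\right) \left(8278 + l\right) = \left(-580 + \left(140 - 21430\right)\right) \left(8278 - \frac{50568641}{30641970}\right) = \left(-580 + \left(140 - 21430\right)\right) \frac{253603659019}{30641970} = \left(-580 - 21290\right) \frac{253603659019}{30641970} = \left(-21870\right) \frac{253603659019}{30641970} = - \frac{184877067424851}{1021399}$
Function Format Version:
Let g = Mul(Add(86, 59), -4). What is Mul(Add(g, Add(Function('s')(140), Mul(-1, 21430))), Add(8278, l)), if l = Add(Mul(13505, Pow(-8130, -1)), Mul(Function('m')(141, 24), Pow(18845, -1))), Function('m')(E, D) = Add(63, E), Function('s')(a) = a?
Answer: Rational(-184877067424851, 1021399) ≈ -1.8100e+8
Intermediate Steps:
g = -580 (g = Mul(145, -4) = -580)
l = Rational(-50568641, 30641970) (l = Add(Mul(13505, Pow(-8130, -1)), Mul(Add(63, 141), Pow(18845, -1))) = Add(Mul(13505, Rational(-1, 8130)), Mul(204, Rational(1, 18845))) = Add(Rational(-2701, 1626), Rational(204, 18845)) = Rational(-50568641, 30641970) ≈ -1.6503)
Mul(Add(g, Add(Function('s')(140), Mul(-1, 21430))), Add(8278, l)) = Mul(Add(-580, Add(140, Mul(-1, 21430))), Add(8278, Rational(-50568641, 30641970))) = Mul(Add(-580, Add(140, -21430)), Rational(253603659019, 30641970)) = Mul(Add(-580, -21290), Rational(253603659019, 30641970)) = Mul(-21870, Rational(253603659019, 30641970)) = Rational(-184877067424851, 1021399)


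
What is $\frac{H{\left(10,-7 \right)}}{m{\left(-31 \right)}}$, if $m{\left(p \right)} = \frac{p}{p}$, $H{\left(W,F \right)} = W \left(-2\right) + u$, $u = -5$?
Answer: $-25$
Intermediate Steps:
$H{\left(W,F \right)} = -5 - 2 W$ ($H{\left(W,F \right)} = W \left(-2\right) - 5 = - 2 W - 5 = -5 - 2 W$)
$m{\left(p \right)} = 1$
$\frac{H{\left(10,-7 \right)}}{m{\left(-31 \right)}} = \frac{-5 - 20}{1} = \left(-5 - 20\right) 1 = \left(-25\right) 1 = -25$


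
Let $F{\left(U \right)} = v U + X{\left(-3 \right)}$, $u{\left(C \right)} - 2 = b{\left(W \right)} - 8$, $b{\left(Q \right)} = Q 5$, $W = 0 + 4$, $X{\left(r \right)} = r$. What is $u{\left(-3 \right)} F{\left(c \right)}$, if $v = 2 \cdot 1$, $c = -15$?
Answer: $-462$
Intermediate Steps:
$v = 2$
$W = 4$
$b{\left(Q \right)} = 5 Q$
$u{\left(C \right)} = 14$ ($u{\left(C \right)} = 2 + \left(5 \cdot 4 - 8\right) = 2 + \left(20 - 8\right) = 2 + 12 = 14$)
$F{\left(U \right)} = -3 + 2 U$ ($F{\left(U \right)} = 2 U - 3 = -3 + 2 U$)
$u{\left(-3 \right)} F{\left(c \right)} = 14 \left(-3 + 2 \left(-15\right)\right) = 14 \left(-3 - 30\right) = 14 \left(-33\right) = -462$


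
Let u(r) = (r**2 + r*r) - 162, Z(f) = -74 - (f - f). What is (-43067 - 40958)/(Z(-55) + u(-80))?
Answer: -84025/12564 ≈ -6.6878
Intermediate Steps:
Z(f) = -74 (Z(f) = -74 - 1*0 = -74 + 0 = -74)
u(r) = -162 + 2*r**2 (u(r) = (r**2 + r**2) - 162 = 2*r**2 - 162 = -162 + 2*r**2)
(-43067 - 40958)/(Z(-55) + u(-80)) = (-43067 - 40958)/(-74 + (-162 + 2*(-80)**2)) = -84025/(-74 + (-162 + 2*6400)) = -84025/(-74 + (-162 + 12800)) = -84025/(-74 + 12638) = -84025/12564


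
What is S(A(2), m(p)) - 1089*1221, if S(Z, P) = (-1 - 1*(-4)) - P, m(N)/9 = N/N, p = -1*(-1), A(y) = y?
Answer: -1329675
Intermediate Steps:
p = 1
m(N) = 9 (m(N) = 9*(N/N) = 9*1 = 9)
S(Z, P) = 3 - P (S(Z, P) = (-1 + 4) - P = 3 - P)
S(A(2), m(p)) - 1089*1221 = (3 - 1*9) - 1089*1221 = (3 - 9) - 1329669 = -6 - 1329669 = -1329675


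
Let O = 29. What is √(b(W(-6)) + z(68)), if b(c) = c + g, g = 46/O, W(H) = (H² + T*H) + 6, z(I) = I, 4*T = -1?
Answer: √380422/58 ≈ 10.634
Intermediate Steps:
T = -¼ (T = (¼)*(-1) = -¼ ≈ -0.25000)
W(H) = 6 + H² - H/4 (W(H) = (H² - H/4) + 6 = 6 + H² - H/4)
g = 46/29 ≈ 1.5862
b(c) = 46/29 + c (b(c) = c + 46/29 = 46/29 + c)
√(b(W(-6)) + z(68)) = √((46/29 + (6 + (-6)² - ¼*(-6))) + 68) = √((46/29 + (6 + 36 + 3/2)) + 68) = √((46/29 + 87/2) + 68) = √(2615/58 + 68) = √(6559/58) = √380422/58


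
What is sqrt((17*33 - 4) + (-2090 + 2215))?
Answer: sqrt(682) ≈ 26.115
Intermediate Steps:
sqrt((17*33 - 4) + (-2090 + 2215)) = sqrt((561 - 4) + 125) = sqrt(557 + 125) = sqrt(682)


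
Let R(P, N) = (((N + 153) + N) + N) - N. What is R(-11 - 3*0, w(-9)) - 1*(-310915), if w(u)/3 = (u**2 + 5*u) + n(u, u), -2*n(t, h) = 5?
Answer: 311269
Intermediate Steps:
n(t, h) = -5/2 (n(t, h) = -1/2*5 = -5/2)
w(u) = -15/2 + 3*u**2 + 15*u (w(u) = 3*((u**2 + 5*u) - 5/2) = 3*(-5/2 + u**2 + 5*u) = -15/2 + 3*u**2 + 15*u)
R(P, N) = 153 + 2*N (R(P, N) = (((153 + N) + N) + N) - N = ((153 + 2*N) + N) - N = (153 + 3*N) - N = 153 + 2*N)
R(-11 - 3*0, w(-9)) - 1*(-310915) = (153 + 2*(-15/2 + 3*(-9)**2 + 15*(-9))) - 1*(-310915) = (153 + 2*(-15/2 + 3*81 - 135)) + 310915 = (153 + 2*(-15/2 + 243 - 135)) + 310915 = (153 + 2*(201/2)) + 310915 = (153 + 201) + 310915 = 354 + 310915 = 311269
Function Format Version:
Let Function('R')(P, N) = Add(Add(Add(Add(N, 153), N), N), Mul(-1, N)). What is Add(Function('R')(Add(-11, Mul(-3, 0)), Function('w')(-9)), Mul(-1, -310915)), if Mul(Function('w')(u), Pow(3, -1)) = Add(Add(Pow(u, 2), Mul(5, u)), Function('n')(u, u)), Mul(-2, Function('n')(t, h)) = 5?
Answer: 311269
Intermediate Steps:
Function('n')(t, h) = Rational(-5, 2) (Function('n')(t, h) = Mul(Rational(-1, 2), 5) = Rational(-5, 2))
Function('w')(u) = Add(Rational(-15, 2), Mul(3, Pow(u, 2)), Mul(15, u)) (Function('w')(u) = Mul(3, Add(Add(Pow(u, 2), Mul(5, u)), Rational(-5, 2))) = Mul(3, Add(Rational(-5, 2), Pow(u, 2), Mul(5, u))) = Add(Rational(-15, 2), Mul(3, Pow(u, 2)), Mul(15, u)))
Function('R')(P, N) = Add(153, Mul(2, N)) (Function('R')(P, N) = Add(Add(Add(Add(153, N), N), N), Mul(-1, N)) = Add(Add(Add(153, Mul(2, N)), N), Mul(-1, N)) = Add(Add(153, Mul(3, N)), Mul(-1, N)) = Add(153, Mul(2, N)))
Add(Function('R')(Add(-11, Mul(-3, 0)), Function('w')(-9)), Mul(-1, -310915)) = Add(Add(153, Mul(2, Add(Rational(-15, 2), Mul(3, Pow(-9, 2)), Mul(15, -9)))), Mul(-1, -310915)) = Add(Add(153, Mul(2, Add(Rational(-15, 2), Mul(3, 81), -135))), 310915) = Add(Add(153, Mul(2, Add(Rational(-15, 2), 243, -135))), 310915) = Add(Add(153, Mul(2, Rational(201, 2))), 310915) = Add(Add(153, 201), 310915) = Add(354, 310915) = 311269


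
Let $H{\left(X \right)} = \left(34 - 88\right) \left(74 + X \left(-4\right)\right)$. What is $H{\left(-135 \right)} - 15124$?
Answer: $-48280$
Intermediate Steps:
$H{\left(X \right)} = -3996 + 216 X$ ($H{\left(X \right)} = - 54 \left(74 - 4 X\right) = -3996 + 216 X$)
$H{\left(-135 \right)} - 15124 = \left(-3996 + 216 \left(-135\right)\right) - 15124 = \left(-3996 - 29160\right) - 15124 = -33156 - 15124 = -48280$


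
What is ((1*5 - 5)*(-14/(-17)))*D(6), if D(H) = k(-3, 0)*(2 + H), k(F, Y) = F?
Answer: 0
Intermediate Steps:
D(H) = -6 - 3*H (D(H) = -3*(2 + H) = -6 - 3*H)
((1*5 - 5)*(-14/(-17)))*D(6) = ((1*5 - 5)*(-14/(-17)))*(-6 - 3*6) = ((5 - 5)*(-14*(-1/17)))*(-6 - 18) = (0*(14/17))*(-24) = 0*(-24) = 0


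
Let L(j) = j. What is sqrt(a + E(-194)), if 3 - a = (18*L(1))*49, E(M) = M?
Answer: I*sqrt(1073) ≈ 32.757*I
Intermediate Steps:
a = -879 (a = 3 - 18*1*49 = 3 - 18*49 = 3 - 1*882 = 3 - 882 = -879)
sqrt(a + E(-194)) = sqrt(-879 - 194) = sqrt(-1073) = I*sqrt(1073)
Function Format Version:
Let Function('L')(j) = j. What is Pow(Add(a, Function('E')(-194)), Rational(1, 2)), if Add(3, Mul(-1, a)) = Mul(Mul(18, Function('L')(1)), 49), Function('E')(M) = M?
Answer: Mul(I, Pow(1073, Rational(1, 2))) ≈ Mul(32.757, I)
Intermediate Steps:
a = -879 (a = Add(3, Mul(-1, Mul(Mul(18, 1), 49))) = Add(3, Mul(-1, Mul(18, 49))) = Add(3, Mul(-1, 882)) = Add(3, -882) = -879)
Pow(Add(a, Function('E')(-194)), Rational(1, 2)) = Pow(Add(-879, -194), Rational(1, 2)) = Pow(-1073, Rational(1, 2)) = Mul(I, Pow(1073, Rational(1, 2)))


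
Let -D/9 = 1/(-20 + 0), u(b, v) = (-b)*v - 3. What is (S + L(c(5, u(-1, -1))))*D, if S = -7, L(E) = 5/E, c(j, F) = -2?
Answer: -171/40 ≈ -4.2750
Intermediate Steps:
u(b, v) = -3 - b*v (u(b, v) = -b*v - 3 = -3 - b*v)
D = 9/20 (D = -9/(-20 + 0) = -9/(-20) = -9*(-1/20) = 9/20 ≈ 0.45000)
(S + L(c(5, u(-1, -1))))*D = (-7 + 5/(-2))*(9/20) = (-7 + 5*(-1/2))*(9/20) = (-7 - 5/2)*(9/20) = -19/2*9/20 = -171/40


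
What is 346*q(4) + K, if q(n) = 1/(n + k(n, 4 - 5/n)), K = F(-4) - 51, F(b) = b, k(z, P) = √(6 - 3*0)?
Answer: 417/5 - 173*√6/5 ≈ -1.3523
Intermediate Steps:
k(z, P) = √6 (k(z, P) = √(6 + 0) = √6)
K = -55 (K = -4 - 51 = -55)
q(n) = 1/(n + √6)
346*q(4) + K = 346/(4 + √6) - 55 = -55 + 346/(4 + √6)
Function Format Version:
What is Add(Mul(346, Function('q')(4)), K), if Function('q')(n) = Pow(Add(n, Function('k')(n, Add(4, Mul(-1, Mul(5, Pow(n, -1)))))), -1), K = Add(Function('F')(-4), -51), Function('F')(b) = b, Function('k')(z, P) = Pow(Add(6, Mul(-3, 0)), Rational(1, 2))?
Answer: Add(Rational(417, 5), Mul(Rational(-173, 5), Pow(6, Rational(1, 2)))) ≈ -1.3523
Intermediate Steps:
Function('k')(z, P) = Pow(6, Rational(1, 2)) (Function('k')(z, P) = Pow(Add(6, 0), Rational(1, 2)) = Pow(6, Rational(1, 2)))
K = -55 (K = Add(-4, -51) = -55)
Function('q')(n) = Pow(Add(n, Pow(6, Rational(1, 2))), -1)
Add(Mul(346, Function('q')(4)), K) = Add(Mul(346, Pow(Add(4, Pow(6, Rational(1, 2))), -1)), -55) = Add(-55, Mul(346, Pow(Add(4, Pow(6, Rational(1, 2))), -1)))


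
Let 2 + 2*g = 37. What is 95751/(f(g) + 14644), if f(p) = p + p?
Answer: 10639/1631 ≈ 6.5230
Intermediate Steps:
g = 35/2 (g = -1 + (½)*37 = -1 + 37/2 = 35/2 ≈ 17.500)
f(p) = 2*p
95751/(f(g) + 14644) = 95751/(2*(35/2) + 14644) = 95751/(35 + 14644) = 95751/14679 = 95751*(1/14679) = 10639/1631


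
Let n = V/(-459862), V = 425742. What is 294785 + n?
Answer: 67779996964/229931 ≈ 2.9478e+5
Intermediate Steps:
n = -212871/229931 (n = 425742/(-459862) = 425742*(-1/459862) = -212871/229931 ≈ -0.92580)
294785 + n = 294785 - 212871/229931 = 67779996964/229931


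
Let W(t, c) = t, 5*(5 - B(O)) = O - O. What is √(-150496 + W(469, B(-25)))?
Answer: I*√150027 ≈ 387.33*I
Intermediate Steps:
B(O) = 5 (B(O) = 5 - (O - O)/5 = 5 - ⅕*0 = 5 + 0 = 5)
√(-150496 + W(469, B(-25))) = √(-150496 + 469) = √(-150027) = I*√150027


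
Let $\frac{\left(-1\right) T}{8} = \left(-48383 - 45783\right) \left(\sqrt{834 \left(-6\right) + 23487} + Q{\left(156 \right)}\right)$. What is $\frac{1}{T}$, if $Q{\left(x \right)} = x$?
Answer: $\frac{13}{367435732} - \frac{\sqrt{18483}}{4409228784} \approx 4.5468 \cdot 10^{-9}$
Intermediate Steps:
$T = 117519168 + 753328 \sqrt{18483}$ ($T = - 8 \left(-48383 - 45783\right) \left(\sqrt{834 \left(-6\right) + 23487} + 156\right) = - 8 \left(- 94166 \left(\sqrt{-5004 + 23487} + 156\right)\right) = - 8 \left(- 94166 \left(\sqrt{18483} + 156\right)\right) = - 8 \left(- 94166 \left(156 + \sqrt{18483}\right)\right) = - 8 \left(-14689896 - 94166 \sqrt{18483}\right) = 117519168 + 753328 \sqrt{18483} \approx 2.1994 \cdot 10^{8}$)
$\frac{1}{T} = \frac{1}{117519168 + 753328 \sqrt{18483}}$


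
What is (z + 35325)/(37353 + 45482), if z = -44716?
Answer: -9391/82835 ≈ -0.11337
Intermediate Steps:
(z + 35325)/(37353 + 45482) = (-44716 + 35325)/(37353 + 45482) = -9391/82835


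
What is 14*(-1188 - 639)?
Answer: -25578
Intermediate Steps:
14*(-1188 - 639) = 14*(-1827) = -25578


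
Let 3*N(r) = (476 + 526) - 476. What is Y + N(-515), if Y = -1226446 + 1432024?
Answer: 617260/3 ≈ 2.0575e+5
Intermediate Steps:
Y = 205578
N(r) = 526/3 (N(r) = ((476 + 526) - 476)/3 = (1002 - 476)/3 = (1/3)*526 = 526/3)
Y + N(-515) = 205578 + 526/3 = 617260/3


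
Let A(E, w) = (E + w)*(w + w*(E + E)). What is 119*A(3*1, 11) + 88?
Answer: 128370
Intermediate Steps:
A(E, w) = (E + w)*(w + 2*E*w) (A(E, w) = (E + w)*(w + w*(2*E)) = (E + w)*(w + 2*E*w))
119*A(3*1, 11) + 88 = 119*(11*(3*1 + 11 + 2*(3*1)**2 + 2*(3*1)*11)) + 88 = 119*(11*(3 + 11 + 2*3**2 + 2*3*11)) + 88 = 119*(11*(3 + 11 + 2*9 + 66)) + 88 = 119*(11*(3 + 11 + 18 + 66)) + 88 = 119*(11*98) + 88 = 119*1078 + 88 = 128282 + 88 = 128370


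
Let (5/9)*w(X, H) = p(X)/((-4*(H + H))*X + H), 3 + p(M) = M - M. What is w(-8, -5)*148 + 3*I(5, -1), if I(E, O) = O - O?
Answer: 3996/1625 ≈ 2.4591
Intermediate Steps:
p(M) = -3 (p(M) = -3 + (M - M) = -3 + 0 = -3)
I(E, O) = 0
w(X, H) = -27/(5*(H - 8*H*X)) (w(X, H) = 9*(-3/((-4*(H + H))*X + H))/5 = 9*(-3/((-8*H)*X + H))/5 = 9*(-3/(-8*H*X + H))/5 = 9*(-3/(H - 8*H*X))/5 = -27/(5*(H - 8*H*X)))
w(-8, -5)*148 + 3*I(5, -1) = ((27/5)/(-5*(-1 + 8*(-8))))*148 + 3*0 = ((27/5)*(-⅕)/(-1 - 64))*148 + 0 = ((27/5)*(-⅕)/(-65))*148 + 0 = ((27/5)*(-⅕)*(-1/65))*148 + 0 = (27/1625)*148 + 0 = 3996/1625 + 0 = 3996/1625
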